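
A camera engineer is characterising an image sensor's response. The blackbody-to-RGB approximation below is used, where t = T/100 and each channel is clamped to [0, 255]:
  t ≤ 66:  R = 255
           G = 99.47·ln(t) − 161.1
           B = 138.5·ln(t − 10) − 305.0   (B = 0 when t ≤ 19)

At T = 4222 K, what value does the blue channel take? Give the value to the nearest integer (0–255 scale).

t = 4222/100 = 42.22; the t ≤ 66 branch applies.
B = 138.5·ln(42.22 − 10) − 305.0 = 138.5·ln 32.22 − 305.0 = 138.5·3.4726 − 305.0 = 175.953.
Rounded: 176.

176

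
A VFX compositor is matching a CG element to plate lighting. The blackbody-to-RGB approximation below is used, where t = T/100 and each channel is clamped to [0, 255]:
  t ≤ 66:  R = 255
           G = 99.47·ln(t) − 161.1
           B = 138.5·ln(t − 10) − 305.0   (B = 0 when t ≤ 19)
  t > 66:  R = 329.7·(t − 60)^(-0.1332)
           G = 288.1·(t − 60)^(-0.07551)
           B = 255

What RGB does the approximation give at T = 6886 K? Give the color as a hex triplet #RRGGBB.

#F7F4FF

t = 6886/100 = 68.86; the t > 66 branch applies.
R = 329.7·(68.86 − 60)^(-0.1332) = 329.7·8.86^(-0.1332) = 329.7·0.74783 = 246.559.
G = 288.1·(68.86 − 60)^(-0.07551) = 288.1·8.86^(-0.07551) = 288.1·0.84812 = 244.344.
B = 255 by definition for t > 66.
Rounded: (247, 244, 255).
In hex: #F7F4FF.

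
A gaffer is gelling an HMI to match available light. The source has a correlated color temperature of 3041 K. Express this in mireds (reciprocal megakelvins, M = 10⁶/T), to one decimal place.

M = 10⁶ / 3041 = 328.839 → 328.8 mireds.

328.8 mireds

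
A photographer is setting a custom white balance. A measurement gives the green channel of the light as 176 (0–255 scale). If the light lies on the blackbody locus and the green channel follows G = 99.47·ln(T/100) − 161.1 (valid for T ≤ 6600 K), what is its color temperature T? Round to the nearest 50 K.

ln t = (176 + 161.1) / 99.47 = 3.3890.
t = e^3.3890 = 29.635.
T = 100·t = 2964 K → 2950 K to the nearest 50 K.

2950 K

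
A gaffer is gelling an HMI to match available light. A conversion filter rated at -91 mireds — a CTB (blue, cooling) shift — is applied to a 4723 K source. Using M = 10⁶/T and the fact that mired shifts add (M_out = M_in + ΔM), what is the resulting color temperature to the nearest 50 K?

8300 K

M_in = 10⁶/4723 = 211.73 mireds.
M_out = 211.73 + (-91) = 120.73 mireds.
T_out = 10⁶/120.73 = 8283.0 K → 8300 K.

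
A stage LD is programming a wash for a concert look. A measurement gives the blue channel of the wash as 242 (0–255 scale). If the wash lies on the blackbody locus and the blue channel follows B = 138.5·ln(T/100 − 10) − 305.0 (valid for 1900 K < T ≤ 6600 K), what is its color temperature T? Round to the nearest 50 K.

ln(t − 10) = (242 + 305.0) / 138.5 = 3.9495.
t − 10 = e^3.9495 = 51.907, so t = 61.907.
T = 100·t = 6191 K → 6200 K to the nearest 50 K.

6200 K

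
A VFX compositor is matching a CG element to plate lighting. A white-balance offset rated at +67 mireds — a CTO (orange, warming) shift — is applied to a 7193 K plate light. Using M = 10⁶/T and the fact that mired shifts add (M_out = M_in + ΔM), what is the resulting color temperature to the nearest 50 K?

4850 K

M_in = 10⁶/7193 = 139.02 mireds.
M_out = 139.02 + (+67) = 206.02 mireds.
T_out = 10⁶/206.02 = 4853.8 K → 4850 K.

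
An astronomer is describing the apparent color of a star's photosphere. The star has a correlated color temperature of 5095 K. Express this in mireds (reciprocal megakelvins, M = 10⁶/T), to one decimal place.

M = 10⁶ / 5095 = 196.271 → 196.3 mireds.

196.3 mireds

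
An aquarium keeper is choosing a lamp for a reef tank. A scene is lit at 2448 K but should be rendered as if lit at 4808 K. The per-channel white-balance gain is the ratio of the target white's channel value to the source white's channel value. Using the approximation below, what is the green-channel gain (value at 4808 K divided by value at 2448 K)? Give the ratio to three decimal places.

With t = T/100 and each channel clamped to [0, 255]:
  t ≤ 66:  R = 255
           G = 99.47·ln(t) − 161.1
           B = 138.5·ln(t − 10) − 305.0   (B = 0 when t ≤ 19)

1.428

At 2448 K (t = 24.48):
  G = 99.47·ln 24.48 − 161.1 = 99.47·3.1979 − 161.1 = 156.991.
At 4808 K (t = 48.08):
  G = 99.47·ln 48.08 − 161.1 = 99.47·3.8729 − 161.1 = 224.134.
Gain = 224.134 / 156.991 = 1.4277 → 1.428.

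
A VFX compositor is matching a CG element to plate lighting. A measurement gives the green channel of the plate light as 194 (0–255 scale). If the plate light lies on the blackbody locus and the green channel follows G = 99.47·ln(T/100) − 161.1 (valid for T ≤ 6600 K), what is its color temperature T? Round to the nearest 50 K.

3550 K

ln t = (194 + 161.1) / 99.47 = 3.5699.
t = e^3.5699 = 35.514.
T = 100·t = 3551 K → 3550 K to the nearest 50 K.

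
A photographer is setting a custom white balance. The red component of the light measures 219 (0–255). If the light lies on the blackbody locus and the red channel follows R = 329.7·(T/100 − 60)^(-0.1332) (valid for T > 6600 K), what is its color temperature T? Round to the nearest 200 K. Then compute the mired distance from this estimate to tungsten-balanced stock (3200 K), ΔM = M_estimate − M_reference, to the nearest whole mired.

-191 mireds

(t − 60)^(-0.1332) = 219/329.7 = 0.66424.
t − 60 = 0.66424^(1/-0.1332) = 0.66424^(-7.508) = 21.572, so t = 81.572.
T = 100·t = 8157 K → 8200 K to the nearest 200 K.
M_estimate = 10⁶/8200 = 121.95; M_reference = 10⁶/3200 = 312.50.
ΔM = 121.95 − 312.50 = -190.55 → -191 mireds.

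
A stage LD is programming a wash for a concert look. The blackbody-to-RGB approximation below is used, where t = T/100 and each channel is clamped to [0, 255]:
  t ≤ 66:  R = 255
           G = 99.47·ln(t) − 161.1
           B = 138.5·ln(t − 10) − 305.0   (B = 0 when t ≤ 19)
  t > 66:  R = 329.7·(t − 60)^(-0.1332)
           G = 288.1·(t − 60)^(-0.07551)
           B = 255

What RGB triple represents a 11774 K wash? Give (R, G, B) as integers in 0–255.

(192, 212, 255)

t = 11774/100 = 117.74; the t > 66 branch applies.
R = 329.7·(117.74 − 60)^(-0.1332) = 329.7·57.74^(-0.1332) = 329.7·0.58260 = 192.084.
G = 288.1·(117.74 − 60)^(-0.07551) = 288.1·57.74^(-0.07551) = 288.1·0.73619 = 212.097.
B = 255 by definition for t > 66.
Rounded: (192, 212, 255).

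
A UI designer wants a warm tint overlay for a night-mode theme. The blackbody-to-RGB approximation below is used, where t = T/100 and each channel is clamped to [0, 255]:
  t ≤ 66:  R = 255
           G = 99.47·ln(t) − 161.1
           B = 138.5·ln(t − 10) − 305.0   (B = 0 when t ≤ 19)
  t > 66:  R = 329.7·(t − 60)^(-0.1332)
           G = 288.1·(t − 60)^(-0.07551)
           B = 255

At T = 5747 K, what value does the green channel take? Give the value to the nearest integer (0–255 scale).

242

t = 5747/100 = 57.47; the t ≤ 66 branch applies.
G = 99.47·ln 57.47 − 161.1 = 99.47·4.0513 − 161.1 = 241.879.
Rounded: 242.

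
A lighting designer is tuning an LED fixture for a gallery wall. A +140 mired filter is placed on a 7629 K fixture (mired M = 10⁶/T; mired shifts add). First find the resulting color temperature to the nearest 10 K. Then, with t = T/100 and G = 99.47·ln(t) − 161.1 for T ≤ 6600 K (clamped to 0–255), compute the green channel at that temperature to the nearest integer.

M_in = 10⁶/7629 = 131.08; M_out = 131.08 + (+140) = 271.08.
T_out = 10⁶/271.08 = 3689.0 K → 3690 K; t = 36.9.
G = 99.47·ln 36.9 − 161.1 = 99.47·3.6082 − 161.1 = 197.809.
Rounded: 198.

198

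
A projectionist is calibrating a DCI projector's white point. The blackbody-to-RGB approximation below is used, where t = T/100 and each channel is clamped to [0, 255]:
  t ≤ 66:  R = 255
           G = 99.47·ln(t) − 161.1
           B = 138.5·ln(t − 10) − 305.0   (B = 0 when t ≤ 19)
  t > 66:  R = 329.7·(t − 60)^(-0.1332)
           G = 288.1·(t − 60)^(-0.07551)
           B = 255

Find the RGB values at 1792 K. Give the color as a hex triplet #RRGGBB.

t = 1792/100 = 17.92; the t ≤ 66 branch applies.
R = 255 by definition for t ≤ 66.
G = 99.47·ln 17.92 − 161.1 = 99.47·2.8859 − 161.1 = 125.962.
t = 17.92 ≤ 19, so B = 0.
Rounded: (255, 126, 0).
In hex: #FF7E00.

#FF7E00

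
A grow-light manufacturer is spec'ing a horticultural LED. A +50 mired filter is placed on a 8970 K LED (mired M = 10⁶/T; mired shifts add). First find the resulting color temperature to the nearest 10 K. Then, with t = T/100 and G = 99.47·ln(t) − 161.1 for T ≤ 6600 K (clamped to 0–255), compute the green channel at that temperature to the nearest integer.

M_in = 10⁶/8970 = 111.48; M_out = 111.48 + (+50) = 161.48.
T_out = 10⁶/161.48 = 6192.6 K → 6190 K; t = 61.9.
G = 99.47·ln 61.9 − 161.1 = 99.47·4.1255 − 161.1 = 249.265.
Rounded: 249.

249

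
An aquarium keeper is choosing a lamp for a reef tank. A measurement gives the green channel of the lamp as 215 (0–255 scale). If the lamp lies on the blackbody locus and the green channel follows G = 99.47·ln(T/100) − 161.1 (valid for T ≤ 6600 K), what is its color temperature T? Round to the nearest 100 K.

ln t = (215 + 161.1) / 99.47 = 3.7810.
t = e^3.7810 = 43.862.
T = 100·t = 4386 K → 4400 K to the nearest 100 K.

4400 K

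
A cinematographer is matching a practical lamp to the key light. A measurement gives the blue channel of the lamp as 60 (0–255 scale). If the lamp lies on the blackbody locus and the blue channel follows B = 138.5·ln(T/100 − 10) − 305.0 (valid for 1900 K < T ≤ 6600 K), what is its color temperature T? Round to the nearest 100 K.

2400 K

ln(t − 10) = (60 + 305.0) / 138.5 = 2.6354.
t − 10 = e^2.6354 = 13.949, so t = 23.949.
T = 100·t = 2395 K → 2400 K to the nearest 100 K.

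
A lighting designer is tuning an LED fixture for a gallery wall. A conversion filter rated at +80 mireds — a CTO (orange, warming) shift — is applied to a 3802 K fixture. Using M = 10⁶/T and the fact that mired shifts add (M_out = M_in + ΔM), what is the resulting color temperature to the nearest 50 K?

M_in = 10⁶/3802 = 263.02 mireds.
M_out = 263.02 + (+80) = 343.02 mireds.
T_out = 10⁶/343.02 = 2915.3 K → 2900 K.

2900 K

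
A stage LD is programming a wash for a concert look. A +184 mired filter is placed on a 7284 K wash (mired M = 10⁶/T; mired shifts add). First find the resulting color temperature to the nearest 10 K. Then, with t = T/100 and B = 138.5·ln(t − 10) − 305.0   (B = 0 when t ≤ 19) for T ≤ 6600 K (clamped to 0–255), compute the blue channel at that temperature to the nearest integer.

117

M_in = 10⁶/7284 = 137.29; M_out = 137.29 + (+184) = 321.29.
T_out = 10⁶/321.29 = 3112.5 K → 3110 K; t = 31.1.
B = 138.5·ln(31.1 − 10) − 305.0 = 138.5·ln 21.1 − 305.0 = 138.5·3.0493 − 305.0 = 117.324.
Rounded: 117.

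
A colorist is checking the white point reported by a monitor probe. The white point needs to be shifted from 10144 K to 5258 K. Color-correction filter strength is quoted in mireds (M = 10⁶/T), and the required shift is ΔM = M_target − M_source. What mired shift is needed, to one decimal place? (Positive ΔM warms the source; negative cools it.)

+91.6 mireds

M_source = 10⁶/10144 = 98.580; M_target = 10⁶/5258 = 190.186.
ΔM = 190.186 − 98.580 = 91.606 → +91.6 mireds, a warming shift.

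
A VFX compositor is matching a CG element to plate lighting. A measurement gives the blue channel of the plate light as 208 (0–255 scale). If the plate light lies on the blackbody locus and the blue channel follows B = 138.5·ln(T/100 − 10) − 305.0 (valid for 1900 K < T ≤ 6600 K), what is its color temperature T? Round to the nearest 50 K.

5050 K

ln(t − 10) = (208 + 305.0) / 138.5 = 3.7040.
t − 10 = e^3.7040 = 40.608, so t = 50.608.
T = 100·t = 5061 K → 5050 K to the nearest 50 K.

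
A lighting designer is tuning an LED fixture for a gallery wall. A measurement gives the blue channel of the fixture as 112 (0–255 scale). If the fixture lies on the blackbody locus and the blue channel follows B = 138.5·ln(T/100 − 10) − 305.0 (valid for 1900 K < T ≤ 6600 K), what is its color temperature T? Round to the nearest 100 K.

ln(t − 10) = (112 + 305.0) / 138.5 = 3.0108.
t − 10 = e^3.0108 = 20.304, so t = 30.304.
T = 100·t = 3030 K → 3000 K to the nearest 100 K.

3000 K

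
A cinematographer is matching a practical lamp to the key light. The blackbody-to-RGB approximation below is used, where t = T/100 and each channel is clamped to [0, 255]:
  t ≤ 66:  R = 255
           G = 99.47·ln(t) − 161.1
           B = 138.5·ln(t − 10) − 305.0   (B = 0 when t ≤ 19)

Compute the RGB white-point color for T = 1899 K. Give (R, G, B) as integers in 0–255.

t = 1899/100 = 18.99; the t ≤ 66 branch applies.
R = 255 by definition for t ≤ 66.
G = 99.47·ln 18.99 − 161.1 = 99.47·2.9439 − 161.1 = 131.731.
t = 18.99 ≤ 19, so B = 0.
Rounded: (255, 132, 0).

(255, 132, 0)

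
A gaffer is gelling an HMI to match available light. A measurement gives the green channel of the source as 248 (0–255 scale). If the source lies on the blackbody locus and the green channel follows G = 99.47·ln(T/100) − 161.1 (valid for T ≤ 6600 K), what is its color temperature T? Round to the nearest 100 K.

ln t = (248 + 161.1) / 99.47 = 4.1128.
t = e^4.1128 = 61.117.
T = 100·t = 6112 K → 6100 K to the nearest 100 K.

6100 K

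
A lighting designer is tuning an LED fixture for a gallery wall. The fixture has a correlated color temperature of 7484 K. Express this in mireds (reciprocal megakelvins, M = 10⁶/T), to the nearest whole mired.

M = 10⁶ / 7484 = 133.618 → 134 mireds.

134 mireds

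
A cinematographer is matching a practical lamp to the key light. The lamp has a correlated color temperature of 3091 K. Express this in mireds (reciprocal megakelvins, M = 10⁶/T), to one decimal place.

323.5 mireds

M = 10⁶ / 3091 = 323.520 → 323.5 mireds.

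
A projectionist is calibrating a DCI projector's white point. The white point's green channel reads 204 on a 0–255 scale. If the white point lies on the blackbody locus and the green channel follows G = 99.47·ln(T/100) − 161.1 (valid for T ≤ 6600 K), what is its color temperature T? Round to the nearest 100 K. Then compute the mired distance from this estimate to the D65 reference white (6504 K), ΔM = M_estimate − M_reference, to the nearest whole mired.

+103 mireds

ln t = (204 + 161.1) / 99.47 = 3.6705.
t = e^3.6705 = 39.270.
T = 100·t = 3927 K → 3900 K to the nearest 100 K.
M_estimate = 10⁶/3900 = 256.41; M_reference = 10⁶/6504 = 153.75.
ΔM = 256.41 − 153.75 = 102.66 → +103 mireds.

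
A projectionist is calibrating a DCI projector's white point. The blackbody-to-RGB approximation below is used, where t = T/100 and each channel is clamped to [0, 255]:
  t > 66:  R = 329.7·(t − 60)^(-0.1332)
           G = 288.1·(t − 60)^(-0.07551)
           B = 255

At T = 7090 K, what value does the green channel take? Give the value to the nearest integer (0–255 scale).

241

t = 7090/100 = 70.9; the t > 66 branch applies.
G = 288.1·(70.9 − 60)^(-0.07551) = 288.1·10.9^(-0.07551) = 288.1·0.83496 = 240.551.
Rounded: 241.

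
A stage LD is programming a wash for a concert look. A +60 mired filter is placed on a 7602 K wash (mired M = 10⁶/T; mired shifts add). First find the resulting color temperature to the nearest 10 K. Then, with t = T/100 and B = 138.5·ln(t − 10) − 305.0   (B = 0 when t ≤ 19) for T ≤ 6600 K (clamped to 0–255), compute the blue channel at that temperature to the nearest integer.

M_in = 10⁶/7602 = 131.54; M_out = 131.54 + (+60) = 191.54.
T_out = 10⁶/191.54 = 5220.7 K → 5220 K; t = 52.2.
B = 138.5·ln(52.2 − 10) − 305.0 = 138.5·ln 42.2 − 305.0 = 138.5·3.7424 − 305.0 = 213.325.
Rounded: 213.

213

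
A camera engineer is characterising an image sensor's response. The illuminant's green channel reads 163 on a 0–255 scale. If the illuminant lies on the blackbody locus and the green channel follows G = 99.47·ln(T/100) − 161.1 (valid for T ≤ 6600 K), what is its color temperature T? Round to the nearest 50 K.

ln t = (163 + 161.1) / 99.47 = 3.2583.
t = e^3.2583 = 26.004.
T = 100·t = 2600 K → 2600 K to the nearest 50 K.

2600 K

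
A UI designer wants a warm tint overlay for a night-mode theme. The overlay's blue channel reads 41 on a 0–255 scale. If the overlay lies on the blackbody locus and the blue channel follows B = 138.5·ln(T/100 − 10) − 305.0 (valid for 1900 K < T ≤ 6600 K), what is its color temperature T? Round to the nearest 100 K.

ln(t − 10) = (41 + 305.0) / 138.5 = 2.4982.
t − 10 = e^2.4982 = 12.161, so t = 22.161.
T = 100·t = 2216 K → 2200 K to the nearest 100 K.

2200 K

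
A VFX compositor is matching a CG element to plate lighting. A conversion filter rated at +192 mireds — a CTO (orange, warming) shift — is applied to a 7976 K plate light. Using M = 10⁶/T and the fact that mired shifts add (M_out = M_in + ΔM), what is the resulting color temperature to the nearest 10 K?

3150 K

M_in = 10⁶/7976 = 125.38 mireds.
M_out = 125.38 + (+192) = 317.38 mireds.
T_out = 10⁶/317.38 = 3150.8 K → 3150 K.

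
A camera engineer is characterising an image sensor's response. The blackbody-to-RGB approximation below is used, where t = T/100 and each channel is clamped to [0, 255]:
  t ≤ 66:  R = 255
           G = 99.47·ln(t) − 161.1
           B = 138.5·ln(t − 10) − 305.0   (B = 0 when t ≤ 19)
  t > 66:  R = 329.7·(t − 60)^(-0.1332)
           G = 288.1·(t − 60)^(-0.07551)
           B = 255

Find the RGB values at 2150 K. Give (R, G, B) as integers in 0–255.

(255, 144, 33)

t = 2150/100 = 21.5; the t ≤ 66 branch applies.
R = 255 by definition for t ≤ 66.
G = 99.47·ln 21.5 − 161.1 = 99.47·3.0681 − 161.1 = 144.079.
B = 138.5·ln(21.5 − 10) − 305.0 = 138.5·ln 11.5 − 305.0 = 138.5·2.4423 − 305.0 = 33.265.
Rounded: (255, 144, 33).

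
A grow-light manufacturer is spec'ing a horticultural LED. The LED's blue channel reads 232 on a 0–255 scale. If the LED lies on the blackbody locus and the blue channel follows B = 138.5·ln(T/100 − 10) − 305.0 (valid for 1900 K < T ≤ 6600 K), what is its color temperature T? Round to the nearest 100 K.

5800 K

ln(t − 10) = (232 + 305.0) / 138.5 = 3.8773.
t − 10 = e^3.8773 = 48.292, so t = 58.292.
T = 100·t = 5829 K → 5800 K to the nearest 100 K.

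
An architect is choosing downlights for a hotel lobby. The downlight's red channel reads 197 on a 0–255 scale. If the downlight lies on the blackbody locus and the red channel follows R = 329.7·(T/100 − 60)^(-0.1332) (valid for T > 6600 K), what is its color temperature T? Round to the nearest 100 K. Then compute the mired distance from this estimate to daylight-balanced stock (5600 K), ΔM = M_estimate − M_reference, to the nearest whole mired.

-86 mireds

(t − 60)^(-0.1332) = 197/329.7 = 0.59751.
t − 60 = 0.59751^(1/-0.1332) = 0.59751^(-7.508) = 47.761, so t = 107.761.
T = 100·t = 10776 K → 10800 K to the nearest 100 K.
M_estimate = 10⁶/10800 = 92.59; M_reference = 10⁶/5600 = 178.57.
ΔM = 92.59 − 178.57 = -85.98 → -86 mireds.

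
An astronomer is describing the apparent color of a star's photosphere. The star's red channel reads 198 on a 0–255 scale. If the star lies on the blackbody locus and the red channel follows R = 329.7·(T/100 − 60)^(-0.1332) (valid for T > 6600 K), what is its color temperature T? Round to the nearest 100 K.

10600 K

(t − 60)^(-0.1332) = 198/329.7 = 0.60055.
t − 60 = 0.60055^(1/-0.1332) = 0.60055^(-7.508) = 45.980, so t = 105.980.
T = 100·t = 10598 K → 10600 K to the nearest 100 K.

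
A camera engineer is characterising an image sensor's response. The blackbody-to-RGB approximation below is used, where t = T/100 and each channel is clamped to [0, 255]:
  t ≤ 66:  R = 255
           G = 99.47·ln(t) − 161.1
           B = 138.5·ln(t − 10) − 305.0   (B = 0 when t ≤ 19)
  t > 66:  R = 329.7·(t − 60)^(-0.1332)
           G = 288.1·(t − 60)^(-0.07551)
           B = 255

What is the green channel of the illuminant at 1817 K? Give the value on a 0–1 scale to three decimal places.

t = 1817/100 = 18.17; the t ≤ 66 branch applies.
G = 99.47·ln 18.17 − 161.1 = 99.47·2.8998 − 161.1 = 127.340.
On a 0–1 scale: 127.340/255 = 0.4994 → 0.499.

0.499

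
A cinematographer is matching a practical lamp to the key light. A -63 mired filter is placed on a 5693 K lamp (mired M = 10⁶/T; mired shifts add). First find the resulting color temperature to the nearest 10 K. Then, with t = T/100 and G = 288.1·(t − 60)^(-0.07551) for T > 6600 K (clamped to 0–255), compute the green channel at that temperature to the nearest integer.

224

M_in = 10⁶/5693 = 175.65; M_out = 175.65 + (-63) = 112.65.
T_out = 10⁶/112.65 = 8876.7 K → 8880 K; t = 88.8.
G = 288.1·(88.8 − 60)^(-0.07551) = 288.1·28.8^(-0.07551) = 288.1·0.77589 = 223.534.
Rounded: 224.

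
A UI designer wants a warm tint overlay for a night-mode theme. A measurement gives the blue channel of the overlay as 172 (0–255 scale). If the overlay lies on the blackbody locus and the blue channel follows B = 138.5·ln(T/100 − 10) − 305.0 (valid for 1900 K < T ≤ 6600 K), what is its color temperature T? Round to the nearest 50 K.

4150 K

ln(t − 10) = (172 + 305.0) / 138.5 = 3.4440.
t − 10 = e^3.4440 = 31.313, so t = 41.313.
T = 100·t = 4131 K → 4150 K to the nearest 50 K.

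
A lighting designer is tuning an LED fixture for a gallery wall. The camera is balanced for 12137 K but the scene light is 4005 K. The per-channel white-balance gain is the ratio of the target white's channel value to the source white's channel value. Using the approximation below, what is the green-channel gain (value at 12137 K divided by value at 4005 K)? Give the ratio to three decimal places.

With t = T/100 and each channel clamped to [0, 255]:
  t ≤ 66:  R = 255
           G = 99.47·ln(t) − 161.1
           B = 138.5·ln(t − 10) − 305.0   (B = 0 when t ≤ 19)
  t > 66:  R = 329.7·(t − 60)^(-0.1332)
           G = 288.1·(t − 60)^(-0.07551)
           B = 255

1.025

At 4005 K (t = 40.05):
  G = 99.47·ln 40.05 − 161.1 = 99.47·3.6901 − 161.1 = 205.957.
At 12137 K (t = 121.37):
  G = 288.1·(121.37 − 60)^(-0.07551) = 288.1·61.37^(-0.07551) = 288.1·0.73281 = 211.123.
Gain = 211.123 / 205.957 = 1.0251 → 1.025.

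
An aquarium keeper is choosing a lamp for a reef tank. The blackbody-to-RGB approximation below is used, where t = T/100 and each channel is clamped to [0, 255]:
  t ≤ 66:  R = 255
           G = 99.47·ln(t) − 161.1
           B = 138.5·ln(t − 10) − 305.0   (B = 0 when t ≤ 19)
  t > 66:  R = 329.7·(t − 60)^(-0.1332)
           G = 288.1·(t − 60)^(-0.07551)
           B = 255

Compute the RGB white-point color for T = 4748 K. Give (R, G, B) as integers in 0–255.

t = 4748/100 = 47.48; the t ≤ 66 branch applies.
R = 255 by definition for t ≤ 66.
G = 99.47·ln 47.48 − 161.1 = 99.47·3.8603 − 161.1 = 222.885.
B = 138.5·ln(47.48 − 10) − 305.0 = 138.5·ln 37.48 − 305.0 = 138.5·3.6238 − 305.0 = 196.897.
Rounded: (255, 223, 197).

(255, 223, 197)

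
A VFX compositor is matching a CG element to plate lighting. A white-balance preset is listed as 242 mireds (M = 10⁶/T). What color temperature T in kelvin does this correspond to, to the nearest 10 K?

4130 K

T = 10⁶ / 242 = 4132.23 K → 4130 K.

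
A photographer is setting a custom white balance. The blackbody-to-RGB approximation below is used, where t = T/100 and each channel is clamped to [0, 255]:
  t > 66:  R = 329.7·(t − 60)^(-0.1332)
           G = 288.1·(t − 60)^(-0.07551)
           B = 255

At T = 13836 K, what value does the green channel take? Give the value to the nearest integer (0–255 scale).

t = 13836/100 = 138.36; the t > 66 branch applies.
G = 288.1·(138.36 − 60)^(-0.07551) = 288.1·78.36^(-0.07551) = 288.1·0.71941 = 207.262.
Rounded: 207.

207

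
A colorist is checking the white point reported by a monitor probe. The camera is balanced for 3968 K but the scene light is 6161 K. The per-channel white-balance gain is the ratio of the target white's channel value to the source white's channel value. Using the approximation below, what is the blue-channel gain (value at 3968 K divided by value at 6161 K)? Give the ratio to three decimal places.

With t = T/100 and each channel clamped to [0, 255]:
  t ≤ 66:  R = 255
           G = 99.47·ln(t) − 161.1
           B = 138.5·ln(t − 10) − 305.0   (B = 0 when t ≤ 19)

0.682

At 6161 K (t = 61.61):
  B = 138.5·ln(61.61 − 10) − 305.0 = 138.5·ln 51.61 − 305.0 = 138.5·3.9437 − 305.0 = 241.205.
At 3968 K (t = 39.68):
  B = 138.5·ln(39.68 − 10) − 305.0 = 138.5·ln 29.68 − 305.0 = 138.5·3.3905 − 305.0 = 164.581.
Gain = 164.581 / 241.205 = 0.6823 → 0.682.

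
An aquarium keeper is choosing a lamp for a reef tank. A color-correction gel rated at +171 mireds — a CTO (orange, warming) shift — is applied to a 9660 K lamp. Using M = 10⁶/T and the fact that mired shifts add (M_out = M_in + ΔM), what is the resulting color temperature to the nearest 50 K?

M_in = 10⁶/9660 = 103.52 mireds.
M_out = 103.52 + (+171) = 274.52 mireds.
T_out = 10⁶/274.52 = 3642.7 K → 3650 K.

3650 K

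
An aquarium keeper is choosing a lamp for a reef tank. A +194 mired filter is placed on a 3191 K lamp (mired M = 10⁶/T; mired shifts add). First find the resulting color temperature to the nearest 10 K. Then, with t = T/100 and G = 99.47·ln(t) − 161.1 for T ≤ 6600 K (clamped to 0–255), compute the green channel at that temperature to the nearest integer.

M_in = 10⁶/3191 = 313.38; M_out = 313.38 + (+194) = 507.38.
T_out = 10⁶/507.38 = 1970.9 K → 1970 K; t = 19.7.
G = 99.47·ln 19.7 − 161.1 = 99.47·2.9806 − 161.1 = 135.382.
Rounded: 135.

135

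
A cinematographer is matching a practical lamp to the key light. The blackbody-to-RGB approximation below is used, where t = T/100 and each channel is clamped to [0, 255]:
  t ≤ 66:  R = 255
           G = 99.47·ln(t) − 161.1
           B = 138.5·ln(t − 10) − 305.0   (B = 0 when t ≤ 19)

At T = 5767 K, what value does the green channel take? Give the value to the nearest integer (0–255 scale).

t = 5767/100 = 57.67; the t ≤ 66 branch applies.
G = 99.47·ln 57.67 − 161.1 = 99.47·4.0547 − 161.1 = 242.225.
Rounded: 242.

242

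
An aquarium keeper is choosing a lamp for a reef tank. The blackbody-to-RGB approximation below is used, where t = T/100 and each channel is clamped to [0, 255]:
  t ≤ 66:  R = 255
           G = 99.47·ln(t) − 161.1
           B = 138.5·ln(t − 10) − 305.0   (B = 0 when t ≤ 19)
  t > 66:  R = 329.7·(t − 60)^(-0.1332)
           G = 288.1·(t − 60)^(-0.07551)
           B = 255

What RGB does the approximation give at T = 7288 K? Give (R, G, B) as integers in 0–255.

t = 7288/100 = 72.88; the t > 66 branch applies.
R = 329.7·(72.88 − 60)^(-0.1332) = 329.7·12.88^(-0.1332) = 329.7·0.71147 = 234.573.
G = 288.1·(72.88 − 60)^(-0.07551) = 288.1·12.88^(-0.07551) = 288.1·0.82450 = 237.538.
B = 255 by definition for t > 66.
Rounded: (235, 238, 255).

(235, 238, 255)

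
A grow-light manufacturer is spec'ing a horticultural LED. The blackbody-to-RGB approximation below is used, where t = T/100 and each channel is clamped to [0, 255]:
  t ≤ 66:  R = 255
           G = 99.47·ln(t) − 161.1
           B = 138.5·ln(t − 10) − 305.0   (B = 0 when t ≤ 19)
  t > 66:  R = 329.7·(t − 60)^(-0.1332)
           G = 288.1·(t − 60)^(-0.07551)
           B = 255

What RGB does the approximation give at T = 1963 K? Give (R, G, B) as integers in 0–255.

t = 1963/100 = 19.63; the t ≤ 66 branch applies.
R = 255 by definition for t ≤ 66.
G = 99.47·ln 19.63 − 161.1 = 99.47·2.9771 − 161.1 = 135.028.
B = 138.5·ln(19.63 − 10) − 305.0 = 138.5·ln 9.63 − 305.0 = 138.5·2.2649 − 305.0 = 8.686.
Rounded: (255, 135, 9).

(255, 135, 9)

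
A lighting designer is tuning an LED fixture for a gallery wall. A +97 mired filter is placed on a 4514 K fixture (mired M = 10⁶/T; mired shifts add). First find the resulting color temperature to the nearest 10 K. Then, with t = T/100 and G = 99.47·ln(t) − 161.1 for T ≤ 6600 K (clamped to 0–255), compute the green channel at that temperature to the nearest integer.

M_in = 10⁶/4514 = 221.53; M_out = 221.53 + (+97) = 318.53.
T_out = 10⁶/318.53 = 3139.4 K → 3140 K; t = 31.4.
G = 99.47·ln 31.4 − 161.1 = 99.47·3.4468 − 161.1 = 181.754.
Rounded: 182.

182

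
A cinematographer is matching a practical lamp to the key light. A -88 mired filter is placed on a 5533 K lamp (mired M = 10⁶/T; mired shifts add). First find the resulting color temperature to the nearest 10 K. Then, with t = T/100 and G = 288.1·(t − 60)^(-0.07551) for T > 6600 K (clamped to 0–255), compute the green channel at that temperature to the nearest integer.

215

M_in = 10⁶/5533 = 180.73; M_out = 180.73 + (-88) = 92.73.
T_out = 10⁶/92.73 = 10783.6 K → 10780 K; t = 107.8.
G = 288.1·(107.8 − 60)^(-0.07551) = 288.1·47.8^(-0.07551) = 288.1·0.74677 = 215.144.
Rounded: 215.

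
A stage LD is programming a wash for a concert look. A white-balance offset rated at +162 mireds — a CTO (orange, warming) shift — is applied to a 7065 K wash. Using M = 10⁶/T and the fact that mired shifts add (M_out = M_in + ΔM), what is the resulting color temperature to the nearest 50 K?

M_in = 10⁶/7065 = 141.54 mireds.
M_out = 141.54 + (+162) = 303.54 mireds.
T_out = 10⁶/303.54 = 3294.4 K → 3300 K.

3300 K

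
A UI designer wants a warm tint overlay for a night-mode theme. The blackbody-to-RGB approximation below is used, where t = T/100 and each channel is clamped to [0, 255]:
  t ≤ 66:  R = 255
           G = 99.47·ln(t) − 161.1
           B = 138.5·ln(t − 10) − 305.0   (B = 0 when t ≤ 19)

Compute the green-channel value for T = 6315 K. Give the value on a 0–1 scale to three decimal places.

t = 6315/100 = 63.15; the t ≤ 66 branch applies.
G = 99.47·ln 63.15 − 161.1 = 99.47·4.1455 − 161.1 = 251.254.
On a 0–1 scale: 251.254/255 = 0.9853 → 0.985.

0.985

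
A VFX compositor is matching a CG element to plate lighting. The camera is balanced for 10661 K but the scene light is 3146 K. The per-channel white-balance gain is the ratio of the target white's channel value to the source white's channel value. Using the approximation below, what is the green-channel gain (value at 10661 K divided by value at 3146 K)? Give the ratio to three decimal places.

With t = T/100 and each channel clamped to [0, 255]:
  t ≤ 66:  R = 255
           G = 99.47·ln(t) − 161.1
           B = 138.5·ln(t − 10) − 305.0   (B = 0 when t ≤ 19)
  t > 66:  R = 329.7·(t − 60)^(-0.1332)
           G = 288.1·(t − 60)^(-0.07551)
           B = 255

At 3146 K (t = 31.46):
  G = 99.47·ln 31.46 − 161.1 = 99.47·3.4487 − 161.1 = 181.944.
At 10661 K (t = 106.61):
  G = 288.1·(106.61 − 60)^(-0.07551) = 288.1·46.61^(-0.07551) = 288.1·0.74819 = 215.554.
Gain = 215.554 / 181.944 = 1.1847 → 1.185.

1.185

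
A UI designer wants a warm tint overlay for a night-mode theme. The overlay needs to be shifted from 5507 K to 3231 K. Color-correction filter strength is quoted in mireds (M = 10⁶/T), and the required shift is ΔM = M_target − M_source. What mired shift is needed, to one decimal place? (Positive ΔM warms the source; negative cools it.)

+127.9 mireds

M_source = 10⁶/5507 = 181.587; M_target = 10⁶/3231 = 309.502.
ΔM = 309.502 − 181.587 = 127.915 → +127.9 mireds, a warming shift.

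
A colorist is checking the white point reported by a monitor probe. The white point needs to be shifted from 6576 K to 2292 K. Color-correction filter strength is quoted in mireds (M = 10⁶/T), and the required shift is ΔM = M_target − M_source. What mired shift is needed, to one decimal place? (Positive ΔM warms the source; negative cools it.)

+284.2 mireds

M_source = 10⁶/6576 = 152.068; M_target = 10⁶/2292 = 436.300.
ΔM = 436.300 − 152.068 = 284.232 → +284.2 mireds, a warming shift.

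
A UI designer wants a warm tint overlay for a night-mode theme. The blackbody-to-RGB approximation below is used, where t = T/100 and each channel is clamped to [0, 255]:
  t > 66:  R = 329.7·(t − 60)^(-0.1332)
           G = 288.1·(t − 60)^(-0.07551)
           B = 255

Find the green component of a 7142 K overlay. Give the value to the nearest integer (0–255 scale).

240

t = 7142/100 = 71.42; the t > 66 branch applies.
G = 288.1·(71.42 − 60)^(-0.07551) = 288.1·11.42^(-0.07551) = 288.1·0.83202 = 239.706.
Rounded: 240.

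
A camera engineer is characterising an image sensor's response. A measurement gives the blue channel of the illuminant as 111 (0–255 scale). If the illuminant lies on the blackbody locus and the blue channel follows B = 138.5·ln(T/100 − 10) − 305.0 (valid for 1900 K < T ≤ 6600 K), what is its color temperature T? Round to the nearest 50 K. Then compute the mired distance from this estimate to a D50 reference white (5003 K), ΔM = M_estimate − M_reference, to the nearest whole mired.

ln(t − 10) = (111 + 305.0) / 138.5 = 3.0036.
t − 10 = e^3.0036 = 20.158, so t = 30.158.
T = 100·t = 3016 K → 3000 K to the nearest 50 K.
M_estimate = 10⁶/3000 = 333.33; M_reference = 10⁶/5003 = 199.88.
ΔM = 333.33 − 199.88 = 133.45 → +133 mireds.

+133 mireds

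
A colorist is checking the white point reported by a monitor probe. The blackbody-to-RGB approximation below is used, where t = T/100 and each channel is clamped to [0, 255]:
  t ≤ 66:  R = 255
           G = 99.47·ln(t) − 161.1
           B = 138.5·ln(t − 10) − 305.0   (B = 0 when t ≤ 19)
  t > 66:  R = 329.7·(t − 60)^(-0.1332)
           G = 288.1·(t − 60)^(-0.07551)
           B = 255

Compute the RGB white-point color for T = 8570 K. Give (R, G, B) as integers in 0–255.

t = 8570/100 = 85.7; the t > 66 branch applies.
R = 329.7·(85.7 − 60)^(-0.1332) = 329.7·25.7^(-0.1332) = 329.7·0.64893 = 213.952.
G = 288.1·(85.7 − 60)^(-0.07551) = 288.1·25.7^(-0.07551) = 288.1·0.78259 = 225.465.
B = 255 by definition for t > 66.
Rounded: (214, 225, 255).

(214, 225, 255)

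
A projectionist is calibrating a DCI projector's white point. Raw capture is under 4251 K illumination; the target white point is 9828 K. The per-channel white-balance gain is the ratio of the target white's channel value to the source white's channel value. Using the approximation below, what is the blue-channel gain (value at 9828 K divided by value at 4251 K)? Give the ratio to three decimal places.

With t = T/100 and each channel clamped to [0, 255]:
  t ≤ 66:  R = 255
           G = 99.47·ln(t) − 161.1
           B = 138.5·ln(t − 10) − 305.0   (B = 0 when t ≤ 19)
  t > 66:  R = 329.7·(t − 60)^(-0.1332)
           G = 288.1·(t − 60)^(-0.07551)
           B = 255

1.439

At 4251 K (t = 42.51):
  B = 138.5·ln(42.51 − 10) − 305.0 = 138.5·ln 32.51 − 305.0 = 138.5·3.4815 − 305.0 = 177.194.
At 9828 K (t = 98.28):
  B = 255 by definition for t > 66.
Gain = 255.000 / 177.194 = 1.4391 → 1.439.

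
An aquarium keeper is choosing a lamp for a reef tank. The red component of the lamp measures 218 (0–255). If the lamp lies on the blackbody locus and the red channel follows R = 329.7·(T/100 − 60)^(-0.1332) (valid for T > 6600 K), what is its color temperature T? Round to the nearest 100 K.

8200 K

(t − 60)^(-0.1332) = 218/329.7 = 0.66121.
t − 60 = 0.66121^(1/-0.1332) = 0.66121^(-7.508) = 22.326, so t = 82.326.
T = 100·t = 8233 K → 8200 K to the nearest 100 K.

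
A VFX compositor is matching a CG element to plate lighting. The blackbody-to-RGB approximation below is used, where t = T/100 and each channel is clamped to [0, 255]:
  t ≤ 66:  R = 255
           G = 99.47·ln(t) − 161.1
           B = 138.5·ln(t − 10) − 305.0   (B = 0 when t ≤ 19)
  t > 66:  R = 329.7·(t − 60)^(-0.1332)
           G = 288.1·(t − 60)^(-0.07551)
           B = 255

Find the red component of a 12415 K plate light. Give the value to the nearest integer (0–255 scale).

t = 12415/100 = 124.15; the t > 66 branch applies.
R = 329.7·(124.15 − 60)^(-0.1332) = 329.7·64.15^(-0.1332) = 329.7·0.57449 = 189.409.
Rounded: 189.

189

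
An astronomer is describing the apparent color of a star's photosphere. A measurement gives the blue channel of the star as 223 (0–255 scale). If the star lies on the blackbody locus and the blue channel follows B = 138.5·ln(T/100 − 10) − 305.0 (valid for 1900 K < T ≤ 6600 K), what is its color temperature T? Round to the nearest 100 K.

5500 K

ln(t − 10) = (223 + 305.0) / 138.5 = 3.8123.
t − 10 = e^3.8123 = 45.253, so t = 55.253.
T = 100·t = 5525 K → 5500 K to the nearest 100 K.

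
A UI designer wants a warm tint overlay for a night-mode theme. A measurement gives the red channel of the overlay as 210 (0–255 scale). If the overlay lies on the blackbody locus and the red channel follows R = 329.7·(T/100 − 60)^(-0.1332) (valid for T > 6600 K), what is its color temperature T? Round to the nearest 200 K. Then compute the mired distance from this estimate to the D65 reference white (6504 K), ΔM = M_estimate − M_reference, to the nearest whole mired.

-43 mireds

(t − 60)^(-0.1332) = 210/329.7 = 0.63694.
t − 60 = 0.63694^(1/-0.1332) = 0.63694^(-7.508) = 29.561, so t = 89.561.
T = 100·t = 8956 K → 9000 K to the nearest 200 K.
M_estimate = 10⁶/9000 = 111.11; M_reference = 10⁶/6504 = 153.75.
ΔM = 111.11 − 153.75 = -42.64 → -43 mireds.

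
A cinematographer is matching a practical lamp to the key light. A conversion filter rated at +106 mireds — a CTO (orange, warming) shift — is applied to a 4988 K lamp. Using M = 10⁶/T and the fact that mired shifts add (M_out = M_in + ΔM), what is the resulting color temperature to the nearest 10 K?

3260 K

M_in = 10⁶/4988 = 200.48 mireds.
M_out = 200.48 + (+106) = 306.48 mireds.
T_out = 10⁶/306.48 = 3262.8 K → 3260 K.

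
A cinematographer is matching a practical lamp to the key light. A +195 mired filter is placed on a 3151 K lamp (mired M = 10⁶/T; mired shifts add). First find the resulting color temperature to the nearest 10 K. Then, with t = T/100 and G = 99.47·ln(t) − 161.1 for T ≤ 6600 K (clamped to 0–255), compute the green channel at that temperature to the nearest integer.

134

M_in = 10⁶/3151 = 317.36; M_out = 317.36 + (+195) = 512.36.
T_out = 10⁶/512.36 = 1951.8 K → 1950 K; t = 19.5.
G = 99.47·ln 19.5 − 161.1 = 99.47·2.9704 − 161.1 = 134.367.
Rounded: 134.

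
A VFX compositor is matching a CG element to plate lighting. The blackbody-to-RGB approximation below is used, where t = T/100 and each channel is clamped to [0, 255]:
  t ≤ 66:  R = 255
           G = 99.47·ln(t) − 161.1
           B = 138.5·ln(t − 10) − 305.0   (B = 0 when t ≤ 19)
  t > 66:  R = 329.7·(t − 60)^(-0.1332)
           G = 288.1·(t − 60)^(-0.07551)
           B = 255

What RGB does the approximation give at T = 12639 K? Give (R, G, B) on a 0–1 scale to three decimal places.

t = 12639/100 = 126.39; the t > 66 branch applies.
R = 329.7·(126.39 − 60)^(-0.1332) = 329.7·66.39^(-0.1332) = 329.7·0.57187 = 188.545.
G = 288.1·(126.39 − 60)^(-0.07551) = 288.1·66.39^(-0.07551) = 288.1·0.72847 = 209.873.
B = 255 by definition for t > 66.
Dividing each by 255: (0.7394, 0.8230, 1.0000) → (0.739, 0.823, 1.000).

(0.739, 0.823, 1.000)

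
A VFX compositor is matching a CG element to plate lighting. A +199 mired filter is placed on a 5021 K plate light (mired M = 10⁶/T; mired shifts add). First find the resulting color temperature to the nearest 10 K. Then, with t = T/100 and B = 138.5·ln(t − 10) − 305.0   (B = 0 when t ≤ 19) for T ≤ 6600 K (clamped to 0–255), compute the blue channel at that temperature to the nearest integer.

71

M_in = 10⁶/5021 = 199.16; M_out = 199.16 + (+199) = 398.16.
T_out = 10⁶/398.16 = 2511.5 K → 2510 K; t = 25.1.
B = 138.5·ln(25.1 − 10) − 305.0 = 138.5·ln 15.1 − 305.0 = 138.5·2.7147 − 305.0 = 70.985.
Rounded: 71.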